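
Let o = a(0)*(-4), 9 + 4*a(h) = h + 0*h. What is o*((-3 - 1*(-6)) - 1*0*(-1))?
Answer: 27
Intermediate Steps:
a(h) = -9/4 + h/4 (a(h) = -9/4 + (h + 0*h)/4 = -9/4 + (h + 0)/4 = -9/4 + h/4)
o = 9 (o = (-9/4 + (¼)*0)*(-4) = (-9/4 + 0)*(-4) = -9/4*(-4) = 9)
o*((-3 - 1*(-6)) - 1*0*(-1)) = 9*((-3 - 1*(-6)) - 1*0*(-1)) = 9*((-3 + 6) + 0*(-1)) = 9*(3 + 0) = 9*3 = 27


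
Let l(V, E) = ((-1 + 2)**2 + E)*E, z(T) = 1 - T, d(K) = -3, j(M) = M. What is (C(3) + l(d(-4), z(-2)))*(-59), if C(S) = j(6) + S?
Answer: -1239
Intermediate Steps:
l(V, E) = E*(1 + E) (l(V, E) = (1**2 + E)*E = (1 + E)*E = E*(1 + E))
C(S) = 6 + S
(C(3) + l(d(-4), z(-2)))*(-59) = ((6 + 3) + (1 - 1*(-2))*(1 + (1 - 1*(-2))))*(-59) = (9 + (1 + 2)*(1 + (1 + 2)))*(-59) = (9 + 3*(1 + 3))*(-59) = (9 + 3*4)*(-59) = (9 + 12)*(-59) = 21*(-59) = -1239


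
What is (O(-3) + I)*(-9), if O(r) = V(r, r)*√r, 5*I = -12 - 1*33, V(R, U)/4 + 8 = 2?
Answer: 81 + 216*I*√3 ≈ 81.0 + 374.12*I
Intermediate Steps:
V(R, U) = -24 (V(R, U) = -32 + 4*2 = -32 + 8 = -24)
I = -9 (I = (-12 - 1*33)/5 = (-12 - 33)/5 = (⅕)*(-45) = -9)
O(r) = -24*√r
(O(-3) + I)*(-9) = (-24*I*√3 - 9)*(-9) = (-9 - 24*I*√3)*(-9) = 81 + 216*I*√3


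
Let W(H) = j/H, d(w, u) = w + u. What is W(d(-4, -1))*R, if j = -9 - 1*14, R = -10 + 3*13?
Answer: 667/5 ≈ 133.40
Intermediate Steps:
R = 29 (R = -10 + 39 = 29)
j = -23 (j = -9 - 14 = -23)
d(w, u) = u + w
W(H) = -23/H
W(d(-4, -1))*R = -23/(-1 - 4)*29 = -23/(-5)*29 = -23*(-⅕)*29 = (23/5)*29 = 667/5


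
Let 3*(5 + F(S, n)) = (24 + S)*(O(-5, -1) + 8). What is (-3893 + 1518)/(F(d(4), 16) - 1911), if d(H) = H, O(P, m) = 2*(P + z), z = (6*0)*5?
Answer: 7125/5804 ≈ 1.2276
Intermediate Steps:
z = 0 (z = 0*5 = 0)
O(P, m) = 2*P (O(P, m) = 2*(P + 0) = 2*P)
F(S, n) = -21 - 2*S/3 (F(S, n) = -5 + ((24 + S)*(2*(-5) + 8))/3 = -5 + ((24 + S)*(-10 + 8))/3 = -5 + ((24 + S)*(-2))/3 = -5 + (-48 - 2*S)/3 = -5 + (-16 - 2*S/3) = -21 - 2*S/3)
(-3893 + 1518)/(F(d(4), 16) - 1911) = (-3893 + 1518)/((-21 - ⅔*4) - 1911) = -2375/((-21 - 8/3) - 1911) = -2375/(-71/3 - 1911) = -2375/(-5804/3) = -2375*(-3/5804) = 7125/5804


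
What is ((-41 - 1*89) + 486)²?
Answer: 126736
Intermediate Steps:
((-41 - 1*89) + 486)² = ((-41 - 89) + 486)² = (-130 + 486)² = 356² = 126736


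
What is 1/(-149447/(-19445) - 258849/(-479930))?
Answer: 1866447770/15351483503 ≈ 0.12158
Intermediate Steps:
1/(-149447/(-19445) - 258849/(-479930)) = 1/(-149447*(-1/19445) - 258849*(-1/479930)) = 1/(149447/19445 + 258849/479930) = 1/(15351483503/1866447770) = 1866447770/15351483503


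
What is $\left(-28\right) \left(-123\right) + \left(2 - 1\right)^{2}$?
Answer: $3445$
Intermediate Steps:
$\left(-28\right) \left(-123\right) + \left(2 - 1\right)^{2} = 3444 + 1^{2} = 3444 + 1 = 3445$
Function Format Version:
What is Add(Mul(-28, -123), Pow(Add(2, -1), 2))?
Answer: 3445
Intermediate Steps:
Add(Mul(-28, -123), Pow(Add(2, -1), 2)) = Add(3444, Pow(1, 2)) = Add(3444, 1) = 3445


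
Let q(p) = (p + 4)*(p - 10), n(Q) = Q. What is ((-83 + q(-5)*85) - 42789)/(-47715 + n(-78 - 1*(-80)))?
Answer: 41597/47713 ≈ 0.87182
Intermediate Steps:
q(p) = (-10 + p)*(4 + p) (q(p) = (4 + p)*(-10 + p) = (-10 + p)*(4 + p))
((-83 + q(-5)*85) - 42789)/(-47715 + n(-78 - 1*(-80))) = ((-83 + (-40 + (-5)² - 6*(-5))*85) - 42789)/(-47715 + (-78 - 1*(-80))) = ((-83 + (-40 + 25 + 30)*85) - 42789)/(-47715 + (-78 + 80)) = ((-83 + 15*85) - 42789)/(-47715 + 2) = ((-83 + 1275) - 42789)/(-47713) = (1192 - 42789)*(-1/47713) = -41597*(-1/47713) = 41597/47713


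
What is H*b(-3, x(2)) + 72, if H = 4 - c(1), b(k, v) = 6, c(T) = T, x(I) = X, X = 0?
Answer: 90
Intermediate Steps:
x(I) = 0
H = 3 (H = 4 - 1*1 = 4 - 1 = 3)
H*b(-3, x(2)) + 72 = 3*6 + 72 = 18 + 72 = 90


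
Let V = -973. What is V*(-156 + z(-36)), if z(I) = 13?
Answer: 139139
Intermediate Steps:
V*(-156 + z(-36)) = -973*(-156 + 13) = -973*(-143) = 139139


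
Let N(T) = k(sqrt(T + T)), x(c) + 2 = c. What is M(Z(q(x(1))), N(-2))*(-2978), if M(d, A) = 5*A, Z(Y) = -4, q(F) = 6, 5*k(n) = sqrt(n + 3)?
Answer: -2978*sqrt(3 + 2*I) ≈ -5412.1 - 1638.6*I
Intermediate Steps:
x(c) = -2 + c
k(n) = sqrt(3 + n)/5 (k(n) = sqrt(n + 3)/5 = sqrt(3 + n)/5)
N(T) = sqrt(3 + sqrt(2)*sqrt(T))/5 (N(T) = sqrt(3 + sqrt(T + T))/5 = sqrt(3 + sqrt(2*T))/5 = sqrt(3 + sqrt(2)*sqrt(T))/5)
M(Z(q(x(1))), N(-2))*(-2978) = (5*(sqrt(3 + sqrt(2)*sqrt(-2))/5))*(-2978) = (5*(sqrt(3 + sqrt(2)*(I*sqrt(2)))/5))*(-2978) = (5*(sqrt(3 + 2*I)/5))*(-2978) = sqrt(3 + 2*I)*(-2978) = -2978*sqrt(3 + 2*I)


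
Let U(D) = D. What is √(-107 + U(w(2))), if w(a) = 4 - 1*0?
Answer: I*√103 ≈ 10.149*I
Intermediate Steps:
w(a) = 4 (w(a) = 4 + 0 = 4)
√(-107 + U(w(2))) = √(-107 + 4) = √(-103) = I*√103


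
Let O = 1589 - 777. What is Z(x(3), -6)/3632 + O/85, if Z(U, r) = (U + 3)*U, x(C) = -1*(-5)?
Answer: 369073/38590 ≈ 9.5639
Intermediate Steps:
x(C) = 5
Z(U, r) = U*(3 + U) (Z(U, r) = (3 + U)*U = U*(3 + U))
O = 812
Z(x(3), -6)/3632 + O/85 = (5*(3 + 5))/3632 + 812/85 = (5*8)*(1/3632) + 812*(1/85) = 40*(1/3632) + 812/85 = 5/454 + 812/85 = 369073/38590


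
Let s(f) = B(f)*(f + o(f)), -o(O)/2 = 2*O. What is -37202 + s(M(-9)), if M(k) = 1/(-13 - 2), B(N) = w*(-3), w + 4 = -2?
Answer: -185992/5 ≈ -37198.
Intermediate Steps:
w = -6 (w = -4 - 2 = -6)
o(O) = -4*O
B(N) = 18 (B(N) = -6*(-3) = 18)
M(k) = -1/15 (M(k) = 1/(-15) = -1/15)
s(f) = -54*f (s(f) = 18*(f - 4*f) = 18*(-3*f) = -54*f)
-37202 + s(M(-9)) = -37202 - 54*(-1/15) = -37202 + 18/5 = -185992/5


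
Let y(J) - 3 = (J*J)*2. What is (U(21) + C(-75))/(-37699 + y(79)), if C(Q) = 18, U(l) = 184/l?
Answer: -281/264747 ≈ -0.0010614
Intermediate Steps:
y(J) = 3 + 2*J**2 (y(J) = 3 + (J*J)*2 = 3 + J**2*2 = 3 + 2*J**2)
(U(21) + C(-75))/(-37699 + y(79)) = (184/21 + 18)/(-37699 + (3 + 2*79**2)) = (184*(1/21) + 18)/(-37699 + (3 + 2*6241)) = (184/21 + 18)/(-37699 + (3 + 12482)) = 562/(21*(-37699 + 12485)) = (562/21)/(-25214) = (562/21)*(-1/25214) = -281/264747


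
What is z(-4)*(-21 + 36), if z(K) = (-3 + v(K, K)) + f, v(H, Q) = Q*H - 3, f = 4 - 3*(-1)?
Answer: 255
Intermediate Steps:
f = 7 (f = 4 + 3 = 7)
v(H, Q) = -3 + H*Q (v(H, Q) = H*Q - 3 = -3 + H*Q)
z(K) = 1 + K**2 (z(K) = (-3 + (-3 + K*K)) + 7 = (-3 + (-3 + K**2)) + 7 = (-6 + K**2) + 7 = 1 + K**2)
z(-4)*(-21 + 36) = (1 + (-4)**2)*(-21 + 36) = (1 + 16)*15 = 17*15 = 255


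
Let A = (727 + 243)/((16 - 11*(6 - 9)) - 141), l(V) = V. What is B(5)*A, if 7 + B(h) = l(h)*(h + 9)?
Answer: -30555/46 ≈ -664.24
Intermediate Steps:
B(h) = -7 + h*(9 + h) (B(h) = -7 + h*(h + 9) = -7 + h*(9 + h))
A = -485/46 (A = 970/((16 - 11*(-3)) - 141) = 970/((16 + 33) - 141) = 970/(49 - 141) = 970/(-92) = 970*(-1/92) = -485/46 ≈ -10.543)
B(5)*A = (-7 + 5² + 9*5)*(-485/46) = (-7 + 25 + 45)*(-485/46) = 63*(-485/46) = -30555/46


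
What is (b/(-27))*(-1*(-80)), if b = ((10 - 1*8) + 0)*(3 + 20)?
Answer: -3680/27 ≈ -136.30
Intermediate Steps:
b = 46 (b = ((10 - 8) + 0)*23 = (2 + 0)*23 = 2*23 = 46)
(b/(-27))*(-1*(-80)) = (46/(-27))*(-1*(-80)) = (46*(-1/27))*80 = -46/27*80 = -3680/27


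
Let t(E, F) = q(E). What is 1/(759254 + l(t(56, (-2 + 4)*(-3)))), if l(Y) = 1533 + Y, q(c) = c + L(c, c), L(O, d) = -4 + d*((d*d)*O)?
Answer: 1/10595335 ≈ 9.4381e-8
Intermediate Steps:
L(O, d) = -4 + O*d³ (L(O, d) = -4 + d*(d²*O) = -4 + d*(O*d²) = -4 + O*d³)
q(c) = -4 + c + c⁴ (q(c) = c + (-4 + c*c³) = c + (-4 + c⁴) = -4 + c + c⁴)
t(E, F) = -4 + E + E⁴
1/(759254 + l(t(56, (-2 + 4)*(-3)))) = 1/(759254 + (1533 + (-4 + 56 + 56⁴))) = 1/(759254 + (1533 + (-4 + 56 + 9834496))) = 1/(759254 + (1533 + 9834548)) = 1/(759254 + 9836081) = 1/10595335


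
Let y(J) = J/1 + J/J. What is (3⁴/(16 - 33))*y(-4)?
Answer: 243/17 ≈ 14.294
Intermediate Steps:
y(J) = 1 + J (y(J) = J*1 + 1 = J + 1 = 1 + J)
(3⁴/(16 - 33))*y(-4) = (3⁴/(16 - 33))*(1 - 4) = (81/(-17))*(-3) = (81*(-1/17))*(-3) = -81/17*(-3) = 243/17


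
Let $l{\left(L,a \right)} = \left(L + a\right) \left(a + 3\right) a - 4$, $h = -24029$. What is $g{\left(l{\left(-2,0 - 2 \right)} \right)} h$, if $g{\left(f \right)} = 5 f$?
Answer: $-480580$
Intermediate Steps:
$l{\left(L,a \right)} = -4 + a \left(3 + a\right) \left(L + a\right)$ ($l{\left(L,a \right)} = \left(L + a\right) \left(3 + a\right) a - 4 = \left(3 + a\right) \left(L + a\right) a - 4 = a \left(3 + a\right) \left(L + a\right) - 4 = -4 + a \left(3 + a\right) \left(L + a\right)$)
$g{\left(l{\left(-2,0 - 2 \right)} \right)} h = 5 \left(-4 + \left(0 - 2\right)^{3} + 3 \left(0 - 2\right)^{2} - 2 \left(0 - 2\right)^{2} + 3 \left(-2\right) \left(0 - 2\right)\right) \left(-24029\right) = 5 \left(-4 + \left(-2\right)^{3} + 3 \left(-2\right)^{2} - 2 \left(-2\right)^{2} + 3 \left(-2\right) \left(-2\right)\right) \left(-24029\right) = 5 \left(-4 - 8 + 3 \cdot 4 - 8 + 12\right) \left(-24029\right) = 5 \left(-4 - 8 + 12 - 8 + 12\right) \left(-24029\right) = 5 \cdot 4 \left(-24029\right) = 20 \left(-24029\right) = -480580$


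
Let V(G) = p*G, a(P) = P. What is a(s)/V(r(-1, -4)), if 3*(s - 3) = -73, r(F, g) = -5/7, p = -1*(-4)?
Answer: 112/15 ≈ 7.4667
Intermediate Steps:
p = 4
r(F, g) = -5/7 (r(F, g) = -5*⅐ = -5/7)
s = -64/3 (s = 3 + (⅓)*(-73) = 3 - 73/3 = -64/3 ≈ -21.333)
V(G) = 4*G
a(s)/V(r(-1, -4)) = -64/(3*(4*(-5/7))) = -64/(3*(-20/7)) = -64/3*(-7/20) = 112/15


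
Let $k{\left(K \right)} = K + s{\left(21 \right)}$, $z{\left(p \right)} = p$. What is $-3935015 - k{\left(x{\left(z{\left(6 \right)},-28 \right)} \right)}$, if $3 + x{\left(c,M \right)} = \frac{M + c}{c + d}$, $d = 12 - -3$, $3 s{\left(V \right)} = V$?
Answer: $- \frac{82635377}{21} \approx -3.935 \cdot 10^{6}$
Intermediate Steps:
$s{\left(V \right)} = \frac{V}{3}$
$d = 15$ ($d = 12 + 3 = 15$)
$x{\left(c,M \right)} = -3 + \frac{M + c}{15 + c}$ ($x{\left(c,M \right)} = -3 + \frac{M + c}{c + 15} = -3 + \frac{M + c}{15 + c}$)
$k{\left(K \right)} = 7 + K$ ($k{\left(K \right)} = K + \frac{1}{3} \cdot 21 = K + 7 = 7 + K$)
$-3935015 - k{\left(x{\left(z{\left(6 \right)},-28 \right)} \right)} = -3935015 - \left(7 + \frac{-45 - 28 - 12}{15 + 6}\right) = -3935015 - \left(7 + \frac{-45 - 28 - 12}{21}\right) = -3935015 - \left(7 + \frac{1}{21} \left(-85\right)\right) = -3935015 - \left(7 - \frac{85}{21}\right) = -3935015 - \frac{62}{21} = - \frac{82635377}{21}$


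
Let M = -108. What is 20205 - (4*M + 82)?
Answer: 20555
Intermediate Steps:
20205 - (4*M + 82) = 20205 - (4*(-108) + 82) = 20205 - (-432 + 82) = 20205 - 1*(-350) = 20205 + 350 = 20555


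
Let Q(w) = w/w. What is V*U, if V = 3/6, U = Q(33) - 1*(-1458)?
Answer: 1459/2 ≈ 729.50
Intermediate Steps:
Q(w) = 1
U = 1459 (U = 1 - 1*(-1458) = 1 + 1458 = 1459)
V = ½ (V = 3*(⅙) = ½ ≈ 0.50000)
V*U = (½)*1459 = 1459/2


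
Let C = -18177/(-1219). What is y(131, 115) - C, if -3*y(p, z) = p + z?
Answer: -118135/1219 ≈ -96.911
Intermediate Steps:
y(p, z) = -p/3 - z/3 (y(p, z) = -(p + z)/3 = -p/3 - z/3)
C = 18177/1219 (C = -18177*(-1/1219) = 18177/1219 ≈ 14.911)
y(131, 115) - C = (-⅓*131 - ⅓*115) - 1*18177/1219 = (-131/3 - 115/3) - 18177/1219 = -82 - 18177/1219 = -118135/1219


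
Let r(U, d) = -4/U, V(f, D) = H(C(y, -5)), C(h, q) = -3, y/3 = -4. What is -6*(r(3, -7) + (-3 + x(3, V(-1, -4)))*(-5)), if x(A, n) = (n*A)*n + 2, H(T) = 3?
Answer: 788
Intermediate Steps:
y = -12 (y = 3*(-4) = -12)
V(f, D) = 3
x(A, n) = 2 + A*n² (x(A, n) = (A*n)*n + 2 = A*n² + 2 = 2 + A*n²)
-6*(r(3, -7) + (-3 + x(3, V(-1, -4)))*(-5)) = -6*(-4/3 + (-3 + (2 + 3*3²))*(-5)) = -6*(-4*⅓ + (-3 + (2 + 3*9))*(-5)) = -6*(-4/3 + (-3 + (2 + 27))*(-5)) = -6*(-4/3 + (-3 + 29)*(-5)) = -6*(-4/3 + 26*(-5)) = -6*(-4/3 - 130) = -6*(-394/3) = 788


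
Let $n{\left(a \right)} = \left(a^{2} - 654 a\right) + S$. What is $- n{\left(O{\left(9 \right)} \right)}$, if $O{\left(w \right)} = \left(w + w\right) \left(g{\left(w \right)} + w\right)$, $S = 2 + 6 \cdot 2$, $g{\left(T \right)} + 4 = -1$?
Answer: $41890$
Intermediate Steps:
$g{\left(T \right)} = -5$ ($g{\left(T \right)} = -4 - 1 = -5$)
$S = 14$ ($S = 2 + 12 = 14$)
$O{\left(w \right)} = 2 w \left(-5 + w\right)$ ($O{\left(w \right)} = \left(w + w\right) \left(-5 + w\right) = 2 w \left(-5 + w\right)$)
$n{\left(a \right)} = 14 + a^{2} - 654 a$ ($n{\left(a \right)} = \left(a^{2} - 654 a\right) + 14 = 14 + a^{2} - 654 a$)
$- n{\left(O{\left(9 \right)} \right)} = - (14 + \left(2 \cdot 9 \left(-5 + 9\right)\right)^{2} - 654 \cdot 2 \cdot 9 \left(-5 + 9\right)) = - (14 + \left(2 \cdot 9 \cdot 4\right)^{2} - 654 \cdot 2 \cdot 9 \cdot 4) = - (14 + 72^{2} - 47088) = - (14 + 5184 - 47088) = \left(-1\right) \left(-41890\right) = 41890$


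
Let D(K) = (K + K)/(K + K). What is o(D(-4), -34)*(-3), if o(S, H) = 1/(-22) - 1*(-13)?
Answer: -855/22 ≈ -38.864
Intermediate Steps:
D(K) = 1 (D(K) = (2*K)/((2*K)) = (2*K)*(1/(2*K)) = 1)
o(S, H) = 285/22 (o(S, H) = -1/22 + 13 = 285/22)
o(D(-4), -34)*(-3) = (285/22)*(-3) = -855/22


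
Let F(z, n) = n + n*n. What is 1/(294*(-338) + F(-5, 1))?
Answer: -1/99370 ≈ -1.0063e-5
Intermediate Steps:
F(z, n) = n + n²
1/(294*(-338) + F(-5, 1)) = 1/(294*(-338) + 1*(1 + 1)) = 1/(-99372 + 1*2) = 1/(-99372 + 2) = 1/(-99370) = -1/99370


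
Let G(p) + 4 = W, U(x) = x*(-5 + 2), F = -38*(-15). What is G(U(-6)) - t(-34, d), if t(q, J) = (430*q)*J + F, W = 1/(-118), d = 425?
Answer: 733125267/118 ≈ 6.2129e+6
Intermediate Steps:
F = 570
U(x) = -3*x (U(x) = x*(-3) = -3*x)
W = -1/118 ≈ -0.0084746
t(q, J) = 570 + 430*J*q (t(q, J) = (430*q)*J + 570 = 430*J*q + 570 = 570 + 430*J*q)
G(p) = -473/118 (G(p) = -4 - 1/118 = -473/118)
G(U(-6)) - t(-34, d) = -473/118 - (570 + 430*425*(-34)) = -473/118 - (570 - 6213500) = -473/118 - 1*(-6212930) = -473/118 + 6212930 = 733125267/118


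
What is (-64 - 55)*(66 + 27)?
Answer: -11067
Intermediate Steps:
(-64 - 55)*(66 + 27) = -119*93 = -11067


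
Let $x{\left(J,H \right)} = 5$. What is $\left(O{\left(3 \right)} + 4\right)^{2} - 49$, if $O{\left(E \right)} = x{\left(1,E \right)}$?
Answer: $32$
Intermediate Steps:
$O{\left(E \right)} = 5$
$\left(O{\left(3 \right)} + 4\right)^{2} - 49 = \left(5 + 4\right)^{2} - 49 = 9^{2} - 49 = 81 - 49 = 32$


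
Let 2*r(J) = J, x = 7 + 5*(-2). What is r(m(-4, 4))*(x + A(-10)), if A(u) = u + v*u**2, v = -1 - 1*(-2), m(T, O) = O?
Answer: 174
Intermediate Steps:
x = -3 (x = 7 - 10 = -3)
v = 1 (v = -1 + 2 = 1)
r(J) = J/2
A(u) = u + u**2 (A(u) = u + 1*u**2 = u + u**2)
r(m(-4, 4))*(x + A(-10)) = ((1/2)*4)*(-3 - 10*(1 - 10)) = 2*(-3 - 10*(-9)) = 2*(-3 + 90) = 2*87 = 174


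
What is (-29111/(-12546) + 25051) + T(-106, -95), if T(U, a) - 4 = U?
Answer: 313039265/12546 ≈ 24951.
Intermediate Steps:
T(U, a) = 4 + U
(-29111/(-12546) + 25051) + T(-106, -95) = (-29111/(-12546) + 25051) + (4 - 106) = (-29111*(-1/12546) + 25051) - 102 = (29111/12546 + 25051) - 102 = 314318957/12546 - 102 = 313039265/12546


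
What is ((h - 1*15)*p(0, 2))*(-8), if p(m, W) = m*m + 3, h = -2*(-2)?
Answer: 264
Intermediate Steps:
h = 4
p(m, W) = 3 + m**2 (p(m, W) = m**2 + 3 = 3 + m**2)
((h - 1*15)*p(0, 2))*(-8) = ((4 - 1*15)*(3 + 0**2))*(-8) = ((4 - 15)*(3 + 0))*(-8) = -11*3*(-8) = -33*(-8) = 264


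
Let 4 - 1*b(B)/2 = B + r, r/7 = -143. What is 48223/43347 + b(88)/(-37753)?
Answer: 1741064521/1636479291 ≈ 1.0639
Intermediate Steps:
r = -1001 (r = 7*(-143) = -1001)
b(B) = 2010 - 2*B (b(B) = 8 - 2*(B - 1001) = 8 - 2*(-1001 + B) = 8 + (2002 - 2*B) = 2010 - 2*B)
48223/43347 + b(88)/(-37753) = 48223/43347 + (2010 - 2*88)/(-37753) = 48223*(1/43347) + (2010 - 176)*(-1/37753) = 48223/43347 + 1834*(-1/37753) = 48223/43347 - 1834/37753 = 1741064521/1636479291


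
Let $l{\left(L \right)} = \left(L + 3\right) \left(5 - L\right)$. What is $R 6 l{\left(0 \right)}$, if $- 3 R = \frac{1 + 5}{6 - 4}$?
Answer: $-90$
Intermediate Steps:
$l{\left(L \right)} = \left(3 + L\right) \left(5 - L\right)$
$R = -1$ ($R = - \frac{\left(1 + 5\right) \frac{1}{6 - 4}}{3} = - \frac{6 \cdot \frac{1}{2}}{3} = \left(- \frac{1}{3}\right) 3 = -1$)
$R 6 l{\left(0 \right)} = \left(-1\right) 6 \left(15 - 0^{2} + 2 \cdot 0\right) = - 6 \left(15 - 0 + 0\right) = - 6 \left(15 + 0 + 0\right) = \left(-6\right) 15 = -90$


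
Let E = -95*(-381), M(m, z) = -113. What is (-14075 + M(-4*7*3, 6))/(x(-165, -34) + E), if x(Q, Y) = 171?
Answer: -7094/18183 ≈ -0.39014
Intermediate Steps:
E = 36195
(-14075 + M(-4*7*3, 6))/(x(-165, -34) + E) = (-14075 - 113)/(171 + 36195) = -14188/36366 = -14188*1/36366 = -7094/18183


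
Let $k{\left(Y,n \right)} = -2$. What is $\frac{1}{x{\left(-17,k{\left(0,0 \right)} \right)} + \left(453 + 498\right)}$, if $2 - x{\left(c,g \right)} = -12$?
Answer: $\frac{1}{965} \approx 0.0010363$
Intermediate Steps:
$x{\left(c,g \right)} = 14$ ($x{\left(c,g \right)} = 2 - -12 = 2 + 12 = 14$)
$\frac{1}{x{\left(-17,k{\left(0,0 \right)} \right)} + \left(453 + 498\right)} = \frac{1}{14 + \left(453 + 498\right)} = \frac{1}{14 + 951} = \frac{1}{965}$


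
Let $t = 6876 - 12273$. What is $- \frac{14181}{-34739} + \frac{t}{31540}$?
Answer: $\frac{259782357}{1095668060} \approx 0.2371$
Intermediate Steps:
$t = -5397$ ($t = 6876 - 12273 = -5397$)
$- \frac{14181}{-34739} + \frac{t}{31540} = - \frac{14181}{-34739} - \frac{5397}{31540} = \left(-14181\right) \left(- \frac{1}{34739}\right) - \frac{5397}{31540} = \frac{14181}{34739} - \frac{5397}{31540} = \frac{259782357}{1095668060}$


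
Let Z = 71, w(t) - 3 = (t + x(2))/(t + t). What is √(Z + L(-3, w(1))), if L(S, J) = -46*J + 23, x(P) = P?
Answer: I*√113 ≈ 10.63*I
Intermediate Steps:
w(t) = 3 + (2 + t)/(2*t) (w(t) = 3 + (t + 2)/(t + t) = 3 + (2 + t)/((2*t)) = 3 + (2 + t)*(1/(2*t)) = 3 + (2 + t)/(2*t))
L(S, J) = 23 - 46*J
√(Z + L(-3, w(1))) = √(71 + (23 - 46*(7/2 + 1/1))) = √(71 + (23 - 46*(7/2 + 1))) = √(71 + (23 - 46*9/2)) = √(71 + (23 - 207)) = √(71 - 184) = √(-113) = I*√113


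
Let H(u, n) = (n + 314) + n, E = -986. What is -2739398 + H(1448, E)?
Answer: -2741056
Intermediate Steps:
H(u, n) = 314 + 2*n (H(u, n) = (314 + n) + n = 314 + 2*n)
-2739398 + H(1448, E) = -2739398 + (314 + 2*(-986)) = -2739398 + (314 - 1972) = -2739398 - 1658 = -2741056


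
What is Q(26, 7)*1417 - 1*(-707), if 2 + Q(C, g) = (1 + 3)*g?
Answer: 37549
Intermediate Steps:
Q(C, g) = -2 + 4*g (Q(C, g) = -2 + (1 + 3)*g = -2 + 4*g)
Q(26, 7)*1417 - 1*(-707) = (-2 + 4*7)*1417 - 1*(-707) = (-2 + 28)*1417 + 707 = 26*1417 + 707 = 36842 + 707 = 37549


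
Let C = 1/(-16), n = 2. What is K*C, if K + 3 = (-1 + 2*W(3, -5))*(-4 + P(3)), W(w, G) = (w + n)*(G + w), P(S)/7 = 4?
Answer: 507/16 ≈ 31.688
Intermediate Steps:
P(S) = 28 (P(S) = 7*4 = 28)
W(w, G) = (2 + w)*(G + w) (W(w, G) = (w + 2)*(G + w) = (2 + w)*(G + w))
C = -1/16 ≈ -0.062500
K = -507 (K = -3 + (-1 + 2*(3² + 2*(-5) + 2*3 - 5*3))*(-4 + 28) = -3 + (-1 + 2*(9 - 10 + 6 - 15))*24 = -3 + (-1 + 2*(-10))*24 = -3 + (-1 - 20)*24 = -3 - 21*24 = -3 - 504 = -507)
K*C = -507*(-1/16) = 507/16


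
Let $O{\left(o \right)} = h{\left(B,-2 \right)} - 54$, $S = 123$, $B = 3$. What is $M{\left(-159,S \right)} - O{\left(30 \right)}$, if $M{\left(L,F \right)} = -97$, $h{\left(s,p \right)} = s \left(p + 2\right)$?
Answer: $-43$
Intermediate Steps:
$h{\left(s,p \right)} = s \left(2 + p\right)$
$O{\left(o \right)} = -54$ ($O{\left(o \right)} = 3 \left(2 - 2\right) - 54 = 3 \cdot 0 - 54 = 0 - 54 = -54$)
$M{\left(-159,S \right)} - O{\left(30 \right)} = -97 - -54 = -97 + 54 = -43$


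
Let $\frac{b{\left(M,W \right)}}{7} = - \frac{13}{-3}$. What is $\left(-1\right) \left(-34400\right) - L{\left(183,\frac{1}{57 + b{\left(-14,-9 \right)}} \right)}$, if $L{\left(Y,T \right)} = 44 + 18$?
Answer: $34338$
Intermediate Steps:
$b{\left(M,W \right)} = \frac{91}{3}$ ($b{\left(M,W \right)} = 7 \left(- \frac{13}{-3}\right) = 7 \left(\left(-13\right) \left(- \frac{1}{3}\right)\right) = 7 \cdot \frac{13}{3} = \frac{91}{3}$)
$L{\left(Y,T \right)} = 62$
$\left(-1\right) \left(-34400\right) - L{\left(183,\frac{1}{57 + b{\left(-14,-9 \right)}} \right)} = \left(-1\right) \left(-34400\right) - 62 = 34400 - 62 = 34338$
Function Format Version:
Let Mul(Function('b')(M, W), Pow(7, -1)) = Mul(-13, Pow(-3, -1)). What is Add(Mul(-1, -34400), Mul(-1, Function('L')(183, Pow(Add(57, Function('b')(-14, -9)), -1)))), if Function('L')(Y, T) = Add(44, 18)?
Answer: 34338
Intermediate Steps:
Function('b')(M, W) = Rational(91, 3) (Function('b')(M, W) = Mul(7, Mul(-13, Pow(-3, -1))) = Mul(7, Mul(-13, Rational(-1, 3))) = Mul(7, Rational(13, 3)) = Rational(91, 3))
Function('L')(Y, T) = 62
Add(Mul(-1, -34400), Mul(-1, Function('L')(183, Pow(Add(57, Function('b')(-14, -9)), -1)))) = Add(Mul(-1, -34400), Mul(-1, 62)) = Add(34400, -62) = 34338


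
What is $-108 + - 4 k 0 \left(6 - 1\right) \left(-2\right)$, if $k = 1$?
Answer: $-108$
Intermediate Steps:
$-108 + - 4 k 0 \left(6 - 1\right) \left(-2\right) = -108 + \left(-4\right) 1 \cdot 0 \left(6 - 1\right) \left(-2\right) = -108 + \left(-4\right) 0 \cdot 5 \left(-2\right) = -108 + 0 \left(-10\right) = -108 + 0 = -108$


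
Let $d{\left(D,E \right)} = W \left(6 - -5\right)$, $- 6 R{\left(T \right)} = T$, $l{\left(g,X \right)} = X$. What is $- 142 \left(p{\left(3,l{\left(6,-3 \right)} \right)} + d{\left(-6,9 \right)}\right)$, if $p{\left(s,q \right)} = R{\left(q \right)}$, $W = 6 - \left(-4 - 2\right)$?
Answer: $-18815$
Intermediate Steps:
$R{\left(T \right)} = - \frac{T}{6}$
$W = 12$ ($W = 6 - -6 = 6 + 6 = 12$)
$p{\left(s,q \right)} = - \frac{q}{6}$
$d{\left(D,E \right)} = 132$ ($d{\left(D,E \right)} = 12 \left(6 - -5\right) = 12 \left(6 + 5\right) = 12 \cdot 11 = 132$)
$- 142 \left(p{\left(3,l{\left(6,-3 \right)} \right)} + d{\left(-6,9 \right)}\right) = - 142 \left(\left(- \frac{1}{6}\right) \left(-3\right) + 132\right) = - 142 \left(\frac{1}{2} + 132\right) = \left(-142\right) \frac{265}{2} = -18815$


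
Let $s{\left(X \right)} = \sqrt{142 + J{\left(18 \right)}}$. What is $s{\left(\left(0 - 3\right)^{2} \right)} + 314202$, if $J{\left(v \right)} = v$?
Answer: $314202 + 4 \sqrt{10} \approx 3.1421 \cdot 10^{5}$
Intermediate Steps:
$s{\left(X \right)} = 4 \sqrt{10}$ ($s{\left(X \right)} = \sqrt{142 + 18} = \sqrt{160} = 4 \sqrt{10}$)
$s{\left(\left(0 - 3\right)^{2} \right)} + 314202 = 4 \sqrt{10} + 314202 = 314202 + 4 \sqrt{10}$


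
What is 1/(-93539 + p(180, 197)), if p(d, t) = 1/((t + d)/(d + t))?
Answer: -1/93538 ≈ -1.0691e-5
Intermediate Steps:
p(d, t) = 1 (p(d, t) = 1/((d + t)/(d + t)) = 1/1 = 1)
1/(-93539 + p(180, 197)) = 1/(-93539 + 1) = 1/(-93538) = -1/93538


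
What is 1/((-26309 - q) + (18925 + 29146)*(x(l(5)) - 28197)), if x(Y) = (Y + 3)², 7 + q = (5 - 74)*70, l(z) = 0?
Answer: -1/1355046820 ≈ -7.3798e-10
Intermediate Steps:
q = -4837 (q = -7 + (5 - 74)*70 = -7 - 69*70 = -7 - 4830 = -4837)
x(Y) = (3 + Y)²
1/((-26309 - q) + (18925 + 29146)*(x(l(5)) - 28197)) = 1/((-26309 - 1*(-4837)) + (18925 + 29146)*((3 + 0)² - 28197)) = 1/((-26309 + 4837) + 48071*(3² - 28197)) = 1/(-21472 + 48071*(9 - 28197)) = 1/(-21472 + 48071*(-28188)) = 1/(-21472 - 1355025348) = 1/(-1355046820) = -1/1355046820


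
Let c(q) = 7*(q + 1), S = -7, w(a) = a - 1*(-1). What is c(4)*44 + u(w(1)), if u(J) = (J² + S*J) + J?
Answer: 1532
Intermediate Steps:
w(a) = 1 + a (w(a) = a + 1 = 1 + a)
c(q) = 7 + 7*q (c(q) = 7*(1 + q) = 7 + 7*q)
u(J) = J² - 6*J (u(J) = (J² - 7*J) + J = J² - 6*J)
c(4)*44 + u(w(1)) = (7 + 7*4)*44 + (1 + 1)*(-6 + (1 + 1)) = (7 + 28)*44 + 2*(-6 + 2) = 35*44 + 2*(-4) = 1540 - 8 = 1532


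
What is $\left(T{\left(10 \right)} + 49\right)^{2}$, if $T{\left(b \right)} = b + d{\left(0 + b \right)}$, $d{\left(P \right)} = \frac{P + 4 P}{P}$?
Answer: $4096$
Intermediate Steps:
$d{\left(P \right)} = 5$ ($d{\left(P \right)} = \frac{5 P}{P} = 5$)
$T{\left(b \right)} = 5 + b$ ($T{\left(b \right)} = b + 5 = 5 + b$)
$\left(T{\left(10 \right)} + 49\right)^{2} = \left(\left(5 + 10\right) + 49\right)^{2} = \left(15 + 49\right)^{2} = 64^{2} = 4096$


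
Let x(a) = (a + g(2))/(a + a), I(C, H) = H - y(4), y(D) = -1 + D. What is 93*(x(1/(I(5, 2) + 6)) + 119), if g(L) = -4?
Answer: 20367/2 ≈ 10184.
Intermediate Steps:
I(C, H) = -3 + H (I(C, H) = H - (-1 + 4) = H - 1*3 = H - 3 = -3 + H)
x(a) = (-4 + a)/(2*a) (x(a) = (a - 4)/(a + a) = (-4 + a)/((2*a)) = (-4 + a)*(1/(2*a)) = (-4 + a)/(2*a))
93*(x(1/(I(5, 2) + 6)) + 119) = 93*((-4 + 1/((-3 + 2) + 6))/(2*(1/((-3 + 2) + 6))) + 119) = 93*((-4 + 1/(-1 + 6))/(2*(1/(-1 + 6))) + 119) = 93*((-4 + 1/5)/(2*(1/5)) + 119) = 93*((-4 + ⅕)/(2*(⅕)) + 119) = 93*((½)*5*(-19/5) + 119) = 93*(-19/2 + 119) = 93*(219/2) = 20367/2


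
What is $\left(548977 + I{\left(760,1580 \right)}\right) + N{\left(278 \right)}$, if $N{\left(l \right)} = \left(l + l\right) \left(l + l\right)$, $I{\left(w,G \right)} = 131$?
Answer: $858244$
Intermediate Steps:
$N{\left(l \right)} = 4 l^{2}$ ($N{\left(l \right)} = 2 l 2 l = 4 l^{2}$)
$\left(548977 + I{\left(760,1580 \right)}\right) + N{\left(278 \right)} = \left(548977 + 131\right) + 4 \cdot 278^{2} = 549108 + 4 \cdot 77284 = 549108 + 309136 = 858244$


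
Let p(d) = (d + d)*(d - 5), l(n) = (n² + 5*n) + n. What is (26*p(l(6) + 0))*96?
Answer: 24081408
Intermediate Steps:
l(n) = n² + 6*n
p(d) = 2*d*(-5 + d) (p(d) = (2*d)*(-5 + d) = 2*d*(-5 + d))
(26*p(l(6) + 0))*96 = (26*(2*(6*(6 + 6) + 0)*(-5 + (6*(6 + 6) + 0))))*96 = (26*(2*(6*12 + 0)*(-5 + (6*12 + 0))))*96 = (26*(2*(72 + 0)*(-5 + (72 + 0))))*96 = (26*(2*72*(-5 + 72)))*96 = (26*(2*72*67))*96 = (26*9648)*96 = 250848*96 = 24081408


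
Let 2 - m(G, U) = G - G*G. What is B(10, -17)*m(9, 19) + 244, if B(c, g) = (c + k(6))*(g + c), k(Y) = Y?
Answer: -8044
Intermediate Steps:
B(c, g) = (6 + c)*(c + g) (B(c, g) = (c + 6)*(g + c) = (6 + c)*(c + g))
m(G, U) = 2 + G² - G (m(G, U) = 2 - (G - G*G) = 2 - (G - G²) = 2 + (G² - G) = 2 + G² - G)
B(10, -17)*m(9, 19) + 244 = (10² + 6*10 + 6*(-17) + 10*(-17))*(2 + 9² - 1*9) + 244 = (100 + 60 - 102 - 170)*(2 + 81 - 9) + 244 = -112*74 + 244 = -8288 + 244 = -8044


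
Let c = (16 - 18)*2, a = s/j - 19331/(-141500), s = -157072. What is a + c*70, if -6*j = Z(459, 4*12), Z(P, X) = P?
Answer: 38392473643/21649500 ≈ 1773.4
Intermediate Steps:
j = -153/2 (j = -⅙*459 = -153/2 ≈ -76.500)
a = 44454333643/21649500 (a = -157072/(-153/2) - 19331/(-141500) = -157072*(-2/153) - 19331*(-1/141500) = 314144/153 + 19331/141500 = 44454333643/21649500 ≈ 2053.4)
c = -4 (c = -2*2 = -4)
a + c*70 = 44454333643/21649500 - 4*70 = 44454333643/21649500 - 280 = 38392473643/21649500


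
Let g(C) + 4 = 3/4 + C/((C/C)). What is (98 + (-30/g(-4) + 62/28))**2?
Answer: 1794962689/164836 ≈ 10889.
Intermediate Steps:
g(C) = -13/4 + C (g(C) = -4 + (3/4 + C/((C/C))) = -4 + (3*(1/4) + C/1) = -4 + (3/4 + C*1) = -4 + (3/4 + C) = -13/4 + C)
(98 + (-30/g(-4) + 62/28))**2 = (98 + (-30/(-13/4 - 4) + 62/28))**2 = (98 + (-30/(-29/4) + 62*(1/28)))**2 = (98 + (-30*(-4/29) + 31/14))**2 = (98 + (120/29 + 31/14))**2 = (98 + 2579/406)**2 = (42367/406)**2 = 1794962689/164836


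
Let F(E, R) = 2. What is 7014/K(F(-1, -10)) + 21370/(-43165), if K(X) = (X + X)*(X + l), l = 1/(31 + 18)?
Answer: 494224789/569778 ≈ 867.40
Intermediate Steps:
l = 1/49 ≈ 0.020408
K(X) = 2*X*(1/49 + X) (K(X) = (X + X)*(X + 1/49) = (2*X)*(1/49 + X) = 2*X*(1/49 + X))
7014/K(F(-1, -10)) + 21370/(-43165) = 7014/(((2/49)*2*(1 + 49*2))) + 21370/(-43165) = 7014/(((2/49)*2*(1 + 98))) + 21370*(-1/43165) = 7014/(((2/49)*2*99)) - 4274/8633 = 7014/(396/49) - 4274/8633 = 7014*(49/396) - 4274/8633 = 57281/66 - 4274/8633 = 494224789/569778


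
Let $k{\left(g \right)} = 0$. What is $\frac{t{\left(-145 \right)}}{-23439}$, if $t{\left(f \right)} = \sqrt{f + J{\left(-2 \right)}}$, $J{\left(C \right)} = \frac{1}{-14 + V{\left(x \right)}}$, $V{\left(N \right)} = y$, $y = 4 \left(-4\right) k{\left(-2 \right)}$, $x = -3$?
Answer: $- \frac{i \sqrt{28434}}{328146} \approx - 0.00051387 i$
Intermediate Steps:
$y = 0$ ($y = 4 \left(-4\right) 0 = \left(-16\right) 0 = 0$)
$V{\left(N \right)} = 0$
$J{\left(C \right)} = - \frac{1}{14}$ ($J{\left(C \right)} = \frac{1}{-14 + 0} = \frac{1}{-14} = - \frac{1}{14}$)
$t{\left(f \right)} = \sqrt{- \frac{1}{14} + f}$ ($t{\left(f \right)} = \sqrt{f - \frac{1}{14}} = \sqrt{- \frac{1}{14} + f}$)
$\frac{t{\left(-145 \right)}}{-23439} = \frac{\frac{1}{14} \sqrt{-14 + 196 \left(-145\right)}}{-23439} = \frac{\sqrt{-14 - 28420}}{14} \left(- \frac{1}{23439}\right) = \frac{\sqrt{-28434}}{14} \left(- \frac{1}{23439}\right) = \frac{i \sqrt{28434}}{14} \left(- \frac{1}{23439}\right) = - \frac{i \sqrt{28434}}{328146}$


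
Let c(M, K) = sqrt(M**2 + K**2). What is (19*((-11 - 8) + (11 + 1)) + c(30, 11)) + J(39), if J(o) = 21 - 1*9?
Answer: -121 + sqrt(1021) ≈ -89.047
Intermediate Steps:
J(o) = 12 (J(o) = 21 - 9 = 12)
c(M, K) = sqrt(K**2 + M**2)
(19*((-11 - 8) + (11 + 1)) + c(30, 11)) + J(39) = (19*((-11 - 8) + (11 + 1)) + sqrt(11**2 + 30**2)) + 12 = (19*(-19 + 12) + sqrt(121 + 900)) + 12 = (19*(-7) + sqrt(1021)) + 12 = (-133 + sqrt(1021)) + 12 = -121 + sqrt(1021)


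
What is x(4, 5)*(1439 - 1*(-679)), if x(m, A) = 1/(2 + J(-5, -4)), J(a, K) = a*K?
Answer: 1059/11 ≈ 96.273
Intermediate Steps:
J(a, K) = K*a
x(m, A) = 1/22 (x(m, A) = 1/(2 - 4*(-5)) = 1/(2 + 20) = 1/22)
x(4, 5)*(1439 - 1*(-679)) = (1439 - 1*(-679))/22 = (1439 + 679)/22 = (1/22)*2118 = 1059/11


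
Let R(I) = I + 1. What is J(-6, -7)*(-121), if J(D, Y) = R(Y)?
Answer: 726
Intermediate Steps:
R(I) = 1 + I
J(D, Y) = 1 + Y
J(-6, -7)*(-121) = (1 - 7)*(-121) = -6*(-121) = 726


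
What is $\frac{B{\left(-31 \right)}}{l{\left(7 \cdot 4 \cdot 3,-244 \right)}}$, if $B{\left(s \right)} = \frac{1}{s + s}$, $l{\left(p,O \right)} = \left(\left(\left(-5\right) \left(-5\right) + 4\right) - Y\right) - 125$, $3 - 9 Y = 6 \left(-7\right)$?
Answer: $\frac{1}{6262} \approx 0.00015969$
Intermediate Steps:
$Y = 5$ ($Y = \frac{1}{3} - \frac{6 \left(-7\right)}{9} = \frac{1}{3} - - \frac{14}{3} = \frac{1}{3} + \frac{14}{3} = 5$)
$l{\left(p,O \right)} = -101$ ($l{\left(p,O \right)} = \left(\left(\left(-5\right) \left(-5\right) + 4\right) - 5\right) - 125 = \left(\left(25 + 4\right) - 5\right) - 125 = \left(29 - 5\right) - 125 = 24 - 125 = -101$)
$B{\left(s \right)} = \frac{1}{2 s}$
$\frac{B{\left(-31 \right)}}{l{\left(7 \cdot 4 \cdot 3,-244 \right)}} = \frac{\frac{1}{2} \frac{1}{-31}}{-101} = \frac{1}{2} \left(- \frac{1}{31}\right) \left(- \frac{1}{101}\right) = \left(- \frac{1}{62}\right) \left(- \frac{1}{101}\right) = \frac{1}{6262}$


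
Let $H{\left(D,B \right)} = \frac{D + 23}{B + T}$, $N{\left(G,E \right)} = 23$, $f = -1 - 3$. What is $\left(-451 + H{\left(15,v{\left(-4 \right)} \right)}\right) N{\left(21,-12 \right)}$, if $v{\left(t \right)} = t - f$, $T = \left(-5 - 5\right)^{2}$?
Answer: $- \frac{518213}{50} \approx -10364.0$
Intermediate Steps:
$f = -4$ ($f = -1 - 3 = -4$)
$T = 100$ ($T = \left(-10\right)^{2} = 100$)
$v{\left(t \right)} = 4 + t$ ($v{\left(t \right)} = t - -4 = t + 4 = 4 + t$)
$H{\left(D,B \right)} = \frac{23 + D}{100 + B}$ ($H{\left(D,B \right)} = \frac{D + 23}{B + 100} = \frac{23 + D}{100 + B}$)
$\left(-451 + H{\left(15,v{\left(-4 \right)} \right)}\right) N{\left(21,-12 \right)} = \left(-451 + \frac{23 + 15}{100 + \left(4 - 4\right)}\right) 23 = \left(-451 + \frac{1}{100 + 0} \cdot 38\right) 23 = \left(-451 + \frac{1}{100} \cdot 38\right) 23 = \left(-451 + \frac{19}{50}\right) 23 = \left(- \frac{22531}{50}\right) 23 = - \frac{518213}{50}$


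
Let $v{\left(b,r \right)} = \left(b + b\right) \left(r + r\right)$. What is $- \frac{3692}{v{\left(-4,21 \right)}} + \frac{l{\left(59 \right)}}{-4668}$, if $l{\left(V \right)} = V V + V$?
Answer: $\frac{334267}{32676} \approx 10.23$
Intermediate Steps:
$v{\left(b,r \right)} = 4 b r$ ($v{\left(b,r \right)} = 2 b 2 r = 4 b r$)
$l{\left(V \right)} = V + V^{2}$ ($l{\left(V \right)} = V^{2} + V = V + V^{2}$)
$- \frac{3692}{v{\left(-4,21 \right)}} + \frac{l{\left(59 \right)}}{-4668} = - \frac{3692}{4 \left(-4\right) 21} + \frac{59 \left(1 + 59\right)}{-4668} = - \frac{3692}{-336} + 59 \cdot 60 \left(- \frac{1}{4668}\right) = \left(-3692\right) \left(- \frac{1}{336}\right) + 3540 \left(- \frac{1}{4668}\right) = \frac{923}{84} - \frac{295}{389} = \frac{334267}{32676}$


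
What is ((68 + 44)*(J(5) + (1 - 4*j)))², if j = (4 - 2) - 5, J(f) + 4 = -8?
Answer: 12544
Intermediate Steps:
J(f) = -12 (J(f) = -4 - 8 = -12)
j = -3 (j = 2 - 5 = -3)
((68 + 44)*(J(5) + (1 - 4*j)))² = ((68 + 44)*(-12 + (1 - 4*(-3))))² = (112*(-12 + (1 + 12)))² = (112*(-12 + 13))² = (112*1)² = 112² = 12544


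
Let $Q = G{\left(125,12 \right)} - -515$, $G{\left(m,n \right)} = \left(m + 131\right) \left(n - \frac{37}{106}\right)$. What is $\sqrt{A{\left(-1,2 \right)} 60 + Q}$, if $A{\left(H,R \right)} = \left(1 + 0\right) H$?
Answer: $\frac{\sqrt{9656335}}{53} \approx 58.631$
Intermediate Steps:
$A{\left(H,R \right)} = H$ ($A{\left(H,R \right)} = 1 H = H$)
$G{\left(m,n \right)} = \left(131 + m\right) \left(- \frac{37}{106} + n\right)$ ($G{\left(m,n \right)} = \left(131 + m\right) \left(n - \frac{37}{106}\right) = \left(131 + m\right) \left(- \frac{37}{106} + n\right)$)
$Q = \frac{185375}{53}$ ($Q = \left(- \frac{4847}{106} + 131 \cdot 12 - \frac{4625}{106} + 125 \cdot 12\right) - -515 = \left(- \frac{4847}{106} + 1572 - \frac{4625}{106} + 1500\right) + 515 = \frac{158080}{53} + 515 = \frac{185375}{53} \approx 3497.6$)
$\sqrt{A{\left(-1,2 \right)} 60 + Q} = \sqrt{\left(-1\right) 60 + \frac{185375}{53}} = \sqrt{-60 + \frac{185375}{53}} = \sqrt{\frac{182195}{53}} = \frac{\sqrt{9656335}}{53}$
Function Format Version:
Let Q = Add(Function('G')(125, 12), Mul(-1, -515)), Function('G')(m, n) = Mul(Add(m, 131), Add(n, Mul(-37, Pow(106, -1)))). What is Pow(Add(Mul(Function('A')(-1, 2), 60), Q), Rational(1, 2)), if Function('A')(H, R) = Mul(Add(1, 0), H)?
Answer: Mul(Rational(1, 53), Pow(9656335, Rational(1, 2))) ≈ 58.631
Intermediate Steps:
Function('A')(H, R) = H (Function('A')(H, R) = Mul(1, H) = H)
Function('G')(m, n) = Mul(Add(131, m), Add(Rational(-37, 106), n)) (Function('G')(m, n) = Mul(Add(131, m), Add(n, Mul(-37, Rational(1, 106)))) = Mul(Add(131, m), Add(n, Rational(-37, 106))) = Mul(Add(131, m), Add(Rational(-37, 106), n)))
Q = Rational(185375, 53) (Q = Add(Add(Rational(-4847, 106), Mul(131, 12), Mul(Rational(-37, 106), 125), Mul(125, 12)), Mul(-1, -515)) = Add(Add(Rational(-4847, 106), 1572, Rational(-4625, 106), 1500), 515) = Add(Rational(158080, 53), 515) = Rational(185375, 53) ≈ 3497.6)
Pow(Add(Mul(Function('A')(-1, 2), 60), Q), Rational(1, 2)) = Pow(Add(Mul(-1, 60), Rational(185375, 53)), Rational(1, 2)) = Pow(Add(-60, Rational(185375, 53)), Rational(1, 2)) = Pow(Rational(182195, 53), Rational(1, 2)) = Mul(Rational(1, 53), Pow(9656335, Rational(1, 2)))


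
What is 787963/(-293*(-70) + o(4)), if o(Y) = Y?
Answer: 787963/20514 ≈ 38.411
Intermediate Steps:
787963/(-293*(-70) + o(4)) = 787963/(-293*(-70) + 4) = 787963/(20510 + 4) = 787963/20514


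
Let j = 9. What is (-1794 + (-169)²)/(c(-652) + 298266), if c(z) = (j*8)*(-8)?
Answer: 26767/297690 ≈ 0.089916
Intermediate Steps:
c(z) = -576 (c(z) = (9*8)*(-8) = 72*(-8) = -576)
(-1794 + (-169)²)/(c(-652) + 298266) = (-1794 + (-169)²)/(-576 + 298266) = (-1794 + 28561)/297690 = 26767*(1/297690) = 26767/297690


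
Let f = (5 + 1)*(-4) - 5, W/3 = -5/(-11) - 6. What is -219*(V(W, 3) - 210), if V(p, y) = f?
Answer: 52341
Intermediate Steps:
W = -183/11 (W = 3*(-5/(-11) - 6) = 3*(-5*(-1/11) - 6) = 3*(5/11 - 6) = 3*(-61/11) = -183/11 ≈ -16.636)
f = -29 (f = 6*(-4) - 5 = -24 - 5 = -29)
V(p, y) = -29
-219*(V(W, 3) - 210) = -219*(-29 - 210) = -219*(-239) = 52341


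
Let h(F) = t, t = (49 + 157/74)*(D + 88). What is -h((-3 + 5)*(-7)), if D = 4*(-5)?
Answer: -128622/37 ≈ -3476.3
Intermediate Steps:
D = -20
t = 128622/37 (t = (49 + 157/74)*(-20 + 88) = (49 + 157*(1/74))*68 = (49 + 157/74)*68 = (3783/74)*68 = 128622/37 ≈ 3476.3)
h(F) = 128622/37
-h((-3 + 5)*(-7)) = -1*128622/37 = -128622/37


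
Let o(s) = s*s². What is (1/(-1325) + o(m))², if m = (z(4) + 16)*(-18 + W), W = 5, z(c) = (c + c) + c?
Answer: 4083570506324718281601/1755625 ≈ 2.3260e+15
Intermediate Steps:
z(c) = 3*c (z(c) = 2*c + c = 3*c)
m = -364 (m = (3*4 + 16)*(-18 + 5) = (12 + 16)*(-13) = 28*(-13) = -364)
o(s) = s³
(1/(-1325) + o(m))² = (1/(-1325) + (-364)³)² = (-1/1325 - 48228544)² = (-63902820801/1325)² = 4083570506324718281601/1755625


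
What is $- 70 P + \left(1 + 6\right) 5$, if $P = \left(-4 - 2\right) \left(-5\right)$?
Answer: $-2065$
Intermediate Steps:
$P = 30$ ($P = \left(-6\right) \left(-5\right) = 30$)
$- 70 P + \left(1 + 6\right) 5 = \left(-70\right) 30 + \left(1 + 6\right) 5 = -2100 + 7 \cdot 5 = -2100 + 35 = -2065$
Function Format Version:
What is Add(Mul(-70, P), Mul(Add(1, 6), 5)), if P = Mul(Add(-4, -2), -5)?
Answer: -2065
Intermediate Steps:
P = 30 (P = Mul(-6, -5) = 30)
Add(Mul(-70, P), Mul(Add(1, 6), 5)) = Add(Mul(-70, 30), Mul(Add(1, 6), 5)) = Add(-2100, Mul(7, 5)) = Add(-2100, 35) = -2065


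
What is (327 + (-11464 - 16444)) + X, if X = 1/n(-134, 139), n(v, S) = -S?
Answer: -3833760/139 ≈ -27581.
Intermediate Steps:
X = -1/139 (X = 1/(-1*139) = 1/(-139) = -1/139 ≈ -0.0071942)
(327 + (-11464 - 16444)) + X = (327 + (-11464 - 16444)) - 1/139 = (327 - 27908) - 1/139 = -27581 - 1/139 = -3833760/139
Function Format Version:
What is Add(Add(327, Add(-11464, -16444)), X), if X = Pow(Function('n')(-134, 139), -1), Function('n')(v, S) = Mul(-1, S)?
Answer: Rational(-3833760, 139) ≈ -27581.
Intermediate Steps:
X = Rational(-1, 139) (X = Pow(Mul(-1, 139), -1) = Pow(-139, -1) = Rational(-1, 139) ≈ -0.0071942)
Add(Add(327, Add(-11464, -16444)), X) = Add(Add(327, Add(-11464, -16444)), Rational(-1, 139)) = Add(Add(327, -27908), Rational(-1, 139)) = Add(-27581, Rational(-1, 139)) = Rational(-3833760, 139)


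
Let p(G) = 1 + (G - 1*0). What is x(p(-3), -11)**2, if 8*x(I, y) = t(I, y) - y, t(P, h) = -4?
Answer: 49/64 ≈ 0.76563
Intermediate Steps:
p(G) = 1 + G (p(G) = 1 + (G + 0) = 1 + G)
x(I, y) = -1/2 - y/8 (x(I, y) = (-4 - y)/8 = -1/2 - y/8)
x(p(-3), -11)**2 = (-1/2 - 1/8*(-11))**2 = (-1/2 + 11/8)**2 = (7/8)**2 = 49/64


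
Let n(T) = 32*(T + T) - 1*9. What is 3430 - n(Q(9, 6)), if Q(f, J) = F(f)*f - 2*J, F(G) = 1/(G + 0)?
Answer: 4143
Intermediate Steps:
F(G) = 1/G
Q(f, J) = 1 - 2*J (Q(f, J) = f/f - 2*J = 1 - 2*J)
n(T) = -9 + 64*T (n(T) = 32*(2*T) - 9 = 64*T - 9 = -9 + 64*T)
3430 - n(Q(9, 6)) = 3430 - (-9 + 64*(1 - 2*6)) = 3430 - (-9 + 64*(1 - 12)) = 3430 - (-9 + 64*(-11)) = 3430 - (-9 - 704) = 3430 - 1*(-713) = 3430 + 713 = 4143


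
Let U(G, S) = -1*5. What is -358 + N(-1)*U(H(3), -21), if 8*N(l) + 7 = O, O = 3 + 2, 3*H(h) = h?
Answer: -1427/4 ≈ -356.75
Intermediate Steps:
H(h) = h/3
U(G, S) = -5
O = 5
N(l) = -¼ (N(l) = -7/8 + (⅛)*5 = -7/8 + 5/8 = -¼)
-358 + N(-1)*U(H(3), -21) = -358 - ¼*(-5) = -358 + 5/4 = -1427/4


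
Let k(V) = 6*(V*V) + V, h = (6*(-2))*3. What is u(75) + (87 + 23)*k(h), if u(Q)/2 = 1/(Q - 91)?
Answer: 6811199/8 ≈ 8.5140e+5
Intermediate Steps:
h = -36 (h = -12*3 = -36)
k(V) = V + 6*V² (k(V) = 6*V² + V = V + 6*V²)
u(Q) = 2/(-91 + Q) (u(Q) = 2/(Q - 91) = 2/(-91 + Q))
u(75) + (87 + 23)*k(h) = 2/(-91 + 75) + (87 + 23)*(-36*(1 + 6*(-36))) = 2/(-16) + 110*(-36*(1 - 216)) = 2*(-1/16) + 110*(-36*(-215)) = -⅛ + 110*7740 = -⅛ + 851400 = 6811199/8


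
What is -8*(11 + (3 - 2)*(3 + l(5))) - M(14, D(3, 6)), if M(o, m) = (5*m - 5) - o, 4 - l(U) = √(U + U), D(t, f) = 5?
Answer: -150 + 8*√10 ≈ -124.70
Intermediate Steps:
l(U) = 4 - √2*√U (l(U) = 4 - √(U + U) = 4 - √(2*U) = 4 - √2*√U)
M(o, m) = -5 - o + 5*m (M(o, m) = (-5 + 5*m) - o = -5 - o + 5*m)
-8*(11 + (3 - 2)*(3 + l(5))) - M(14, D(3, 6)) = -8*(11 + (3 - 2)*(3 + (4 - √2*√5))) - (-5 - 1*14 + 5*5) = -8*(11 + 1*(3 + (4 - √10))) - (-5 - 14 + 25) = -8*(11 + 1*(7 - √10)) - 1*6 = -8*(11 + (7 - √10)) - 6 = -8*(18 - √10) - 6 = (-144 + 8*√10) - 6 = -150 + 8*√10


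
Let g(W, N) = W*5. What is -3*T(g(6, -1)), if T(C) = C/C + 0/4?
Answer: -3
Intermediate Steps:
g(W, N) = 5*W
T(C) = 1 (T(C) = 1 + 0*(¼) = 1 + 0 = 1)
-3*T(g(6, -1)) = -3*1 = -3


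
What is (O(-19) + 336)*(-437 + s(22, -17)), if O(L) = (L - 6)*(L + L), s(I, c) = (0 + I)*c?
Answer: -1042946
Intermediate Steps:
s(I, c) = I*c
O(L) = 2*L*(-6 + L) (O(L) = (-6 + L)*(2*L) = 2*L*(-6 + L))
(O(-19) + 336)*(-437 + s(22, -17)) = (2*(-19)*(-6 - 19) + 336)*(-437 + 22*(-17)) = (2*(-19)*(-25) + 336)*(-437 - 374) = (950 + 336)*(-811) = 1286*(-811) = -1042946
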